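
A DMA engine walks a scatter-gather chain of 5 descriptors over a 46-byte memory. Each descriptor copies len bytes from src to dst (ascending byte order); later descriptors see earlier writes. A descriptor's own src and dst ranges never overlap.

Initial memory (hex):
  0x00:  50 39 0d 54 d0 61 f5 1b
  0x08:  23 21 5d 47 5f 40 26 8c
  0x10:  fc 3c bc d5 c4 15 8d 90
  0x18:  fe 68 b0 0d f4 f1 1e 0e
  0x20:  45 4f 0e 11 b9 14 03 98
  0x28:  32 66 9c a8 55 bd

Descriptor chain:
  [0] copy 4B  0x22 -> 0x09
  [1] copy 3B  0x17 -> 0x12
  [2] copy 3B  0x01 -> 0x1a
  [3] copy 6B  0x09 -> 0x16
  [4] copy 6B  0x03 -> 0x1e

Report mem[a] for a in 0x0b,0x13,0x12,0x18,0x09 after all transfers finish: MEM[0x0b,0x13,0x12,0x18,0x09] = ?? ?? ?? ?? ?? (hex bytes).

D0: mem[0x09..0x0c] <- [0e 11 b9 14]
D1: mem[0x12..0x14] <- [90 fe 68]
D2: mem[0x1a..0x1c] <- [39 0d 54]
D3: mem[0x16..0x1b] <- [0e 11 b9 14 40 26]
D4: mem[0x1e..0x23] <- [54 d0 61 f5 1b 23]
query mem[0x0b]=0xb9, mem[0x13]=0xfe, mem[0x12]=0x90, mem[0x18]=0xb9, mem[0x09]=0x0e

MEM[0x0b,0x13,0x12,0x18,0x09] = b9 fe 90 b9 0e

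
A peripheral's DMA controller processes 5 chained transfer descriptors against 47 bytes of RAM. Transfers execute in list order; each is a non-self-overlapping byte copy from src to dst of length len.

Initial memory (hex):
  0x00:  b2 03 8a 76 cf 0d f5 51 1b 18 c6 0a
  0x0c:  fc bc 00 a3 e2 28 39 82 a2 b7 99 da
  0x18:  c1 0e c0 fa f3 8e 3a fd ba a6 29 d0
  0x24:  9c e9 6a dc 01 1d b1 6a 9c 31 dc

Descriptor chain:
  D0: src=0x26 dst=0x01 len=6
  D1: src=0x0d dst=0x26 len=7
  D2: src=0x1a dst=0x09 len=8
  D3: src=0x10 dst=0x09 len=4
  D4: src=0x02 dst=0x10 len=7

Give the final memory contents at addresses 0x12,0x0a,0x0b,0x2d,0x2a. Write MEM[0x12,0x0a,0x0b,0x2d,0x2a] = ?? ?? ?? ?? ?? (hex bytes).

MEM[0x12,0x0a,0x0b,0x2d,0x2a] = 1d 28 39 31 28

[0] 0x26->0x01 len=6 : 6a dc 01 1d b1 6a
[1] 0x0d->0x26 len=7 : bc 00 a3 e2 28 39 82
[2] 0x1a->0x09 len=8 : c0 fa f3 8e 3a fd ba a6
[3] 0x10->0x09 len=4 : a6 28 39 82
[4] 0x02->0x10 len=7 : dc 01 1d b1 6a 51 1b
query mem[0x12]=0x1d, mem[0x0a]=0x28, mem[0x0b]=0x39, mem[0x2d]=0x31, mem[0x2a]=0x28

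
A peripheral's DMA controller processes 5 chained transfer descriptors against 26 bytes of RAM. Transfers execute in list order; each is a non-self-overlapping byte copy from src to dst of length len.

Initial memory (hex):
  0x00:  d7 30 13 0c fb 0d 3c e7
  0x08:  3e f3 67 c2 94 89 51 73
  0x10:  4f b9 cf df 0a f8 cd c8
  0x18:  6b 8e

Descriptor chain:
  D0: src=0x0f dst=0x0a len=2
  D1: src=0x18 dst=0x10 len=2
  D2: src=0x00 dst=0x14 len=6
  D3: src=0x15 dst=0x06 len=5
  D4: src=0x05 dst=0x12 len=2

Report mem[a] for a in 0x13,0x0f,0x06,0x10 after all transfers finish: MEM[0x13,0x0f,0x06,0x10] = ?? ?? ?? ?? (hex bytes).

MEM[0x13,0x0f,0x06,0x10] = 30 73 30 6b

#0 dst[0x0a+2] := {0x73,0x4f}
#1 dst[0x10+2] := {0x6b,0x8e}
#2 dst[0x14+6] := {0xd7,0x30,0x13,0x0c,0xfb,0x0d}
#3 dst[0x06+5] := {0x30,0x13,0x0c,0xfb,0x0d}
#4 dst[0x12+2] := {0x0d,0x30}
query mem[0x13]=0x30, mem[0x0f]=0x73, mem[0x06]=0x30, mem[0x10]=0x6b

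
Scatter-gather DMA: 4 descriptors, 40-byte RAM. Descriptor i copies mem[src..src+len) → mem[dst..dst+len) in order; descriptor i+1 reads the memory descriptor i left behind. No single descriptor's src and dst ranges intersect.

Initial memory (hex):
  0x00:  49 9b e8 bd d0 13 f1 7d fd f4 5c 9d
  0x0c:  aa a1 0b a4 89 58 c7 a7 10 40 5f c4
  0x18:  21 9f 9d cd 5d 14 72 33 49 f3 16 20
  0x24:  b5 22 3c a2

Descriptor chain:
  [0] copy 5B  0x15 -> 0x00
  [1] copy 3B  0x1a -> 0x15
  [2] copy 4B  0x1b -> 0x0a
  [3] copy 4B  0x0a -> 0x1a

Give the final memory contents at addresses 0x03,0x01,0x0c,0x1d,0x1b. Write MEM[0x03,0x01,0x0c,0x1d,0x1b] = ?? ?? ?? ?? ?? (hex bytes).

D0: mem[0x00..0x04] <- [40 5f c4 21 9f]
D1: mem[0x15..0x17] <- [9d cd 5d]
D2: mem[0x0a..0x0d] <- [cd 5d 14 72]
D3: mem[0x1a..0x1d] <- [cd 5d 14 72]
query mem[0x03]=0x21, mem[0x01]=0x5f, mem[0x0c]=0x14, mem[0x1d]=0x72, mem[0x1b]=0x5d

MEM[0x03,0x01,0x0c,0x1d,0x1b] = 21 5f 14 72 5d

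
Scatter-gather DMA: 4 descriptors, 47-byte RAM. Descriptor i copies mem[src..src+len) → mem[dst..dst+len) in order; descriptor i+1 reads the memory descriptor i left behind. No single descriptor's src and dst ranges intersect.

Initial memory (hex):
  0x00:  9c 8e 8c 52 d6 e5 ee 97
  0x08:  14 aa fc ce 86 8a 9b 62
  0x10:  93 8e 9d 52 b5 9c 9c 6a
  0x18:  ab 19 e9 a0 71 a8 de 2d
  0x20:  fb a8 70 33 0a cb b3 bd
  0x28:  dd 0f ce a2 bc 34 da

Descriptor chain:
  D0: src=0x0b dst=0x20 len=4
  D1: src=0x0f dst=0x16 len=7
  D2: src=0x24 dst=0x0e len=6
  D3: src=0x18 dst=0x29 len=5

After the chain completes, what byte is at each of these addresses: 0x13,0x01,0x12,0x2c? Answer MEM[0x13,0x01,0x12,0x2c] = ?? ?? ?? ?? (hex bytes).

MEM[0x13,0x01,0x12,0x2c] = 0f 8e dd b5

  after D0: wrote 4B at 0x20 = ce868a9b
  after D1: wrote 7B at 0x16 = 62938e9d52b59c
  after D2: wrote 6B at 0x0e = 0acbb3bddd0f
  after D3: wrote 5B at 0x29 = 8e9d52b59c
query mem[0x13]=0x0f, mem[0x01]=0x8e, mem[0x12]=0xdd, mem[0x2c]=0xb5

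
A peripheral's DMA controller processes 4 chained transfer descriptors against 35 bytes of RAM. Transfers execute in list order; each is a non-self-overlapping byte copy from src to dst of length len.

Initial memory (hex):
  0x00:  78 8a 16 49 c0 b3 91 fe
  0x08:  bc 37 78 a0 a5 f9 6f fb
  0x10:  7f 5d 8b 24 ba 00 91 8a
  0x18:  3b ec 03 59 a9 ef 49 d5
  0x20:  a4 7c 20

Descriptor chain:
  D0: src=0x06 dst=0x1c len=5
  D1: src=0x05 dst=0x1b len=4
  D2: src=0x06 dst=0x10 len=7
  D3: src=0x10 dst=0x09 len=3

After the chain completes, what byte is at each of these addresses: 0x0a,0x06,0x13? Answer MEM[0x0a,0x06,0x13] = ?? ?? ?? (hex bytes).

MEM[0x0a,0x06,0x13] = fe 91 37

  after D0: wrote 5B at 0x1c = 91febc3778
  after D1: wrote 4B at 0x1b = b391febc
  after D2: wrote 7B at 0x10 = 91febc3778a0a5
  after D3: wrote 3B at 0x09 = 91febc
query mem[0x0a]=0xfe, mem[0x06]=0x91, mem[0x13]=0x37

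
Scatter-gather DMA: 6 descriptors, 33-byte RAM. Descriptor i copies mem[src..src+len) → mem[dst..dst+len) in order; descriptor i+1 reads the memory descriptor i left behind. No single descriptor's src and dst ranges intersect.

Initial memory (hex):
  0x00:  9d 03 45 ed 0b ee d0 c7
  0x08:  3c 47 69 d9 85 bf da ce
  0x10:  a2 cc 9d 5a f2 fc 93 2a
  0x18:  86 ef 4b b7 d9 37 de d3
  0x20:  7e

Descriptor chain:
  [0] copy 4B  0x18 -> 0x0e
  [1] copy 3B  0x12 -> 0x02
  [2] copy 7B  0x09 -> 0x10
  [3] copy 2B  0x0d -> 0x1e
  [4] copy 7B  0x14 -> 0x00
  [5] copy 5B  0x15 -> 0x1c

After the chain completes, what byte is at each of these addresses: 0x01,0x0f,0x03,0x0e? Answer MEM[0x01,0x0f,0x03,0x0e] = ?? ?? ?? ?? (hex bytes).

#0 dst[0x0e+4] := {0x86,0xef,0x4b,0xb7}
#1 dst[0x02+3] := {0x9d,0x5a,0xf2}
#2 dst[0x10+7] := {0x47,0x69,0xd9,0x85,0xbf,0x86,0xef}
#3 dst[0x1e+2] := {0xbf,0x86}
#4 dst[0x00+7] := {0xbf,0x86,0xef,0x2a,0x86,0xef,0x4b}
#5 dst[0x1c+5] := {0x86,0xef,0x2a,0x86,0xef}
query mem[0x01]=0x86, mem[0x0f]=0xef, mem[0x03]=0x2a, mem[0x0e]=0x86

MEM[0x01,0x0f,0x03,0x0e] = 86 ef 2a 86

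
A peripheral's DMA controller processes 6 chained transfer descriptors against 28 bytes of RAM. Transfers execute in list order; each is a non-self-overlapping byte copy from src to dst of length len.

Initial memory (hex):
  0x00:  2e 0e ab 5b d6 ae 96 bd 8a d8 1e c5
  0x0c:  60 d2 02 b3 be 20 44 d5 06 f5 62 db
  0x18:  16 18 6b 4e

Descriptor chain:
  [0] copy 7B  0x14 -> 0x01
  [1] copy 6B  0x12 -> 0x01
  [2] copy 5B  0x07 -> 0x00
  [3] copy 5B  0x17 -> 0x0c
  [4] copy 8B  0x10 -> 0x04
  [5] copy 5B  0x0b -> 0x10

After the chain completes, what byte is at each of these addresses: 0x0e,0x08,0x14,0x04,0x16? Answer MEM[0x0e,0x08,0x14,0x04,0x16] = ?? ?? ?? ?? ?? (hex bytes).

MEM[0x0e,0x08,0x14,0x04,0x16] = 18 06 6b 4e 62

#0 dst[0x01+7] := {0x06,0xf5,0x62,0xdb,0x16,0x18,0x6b}
#1 dst[0x01+6] := {0x44,0xd5,0x06,0xf5,0x62,0xdb}
#2 dst[0x00+5] := {0x6b,0x8a,0xd8,0x1e,0xc5}
#3 dst[0x0c+5] := {0xdb,0x16,0x18,0x6b,0x4e}
#4 dst[0x04+8] := {0x4e,0x20,0x44,0xd5,0x06,0xf5,0x62,0xdb}
#5 dst[0x10+5] := {0xdb,0xdb,0x16,0x18,0x6b}
query mem[0x0e]=0x18, mem[0x08]=0x06, mem[0x14]=0x6b, mem[0x04]=0x4e, mem[0x16]=0x62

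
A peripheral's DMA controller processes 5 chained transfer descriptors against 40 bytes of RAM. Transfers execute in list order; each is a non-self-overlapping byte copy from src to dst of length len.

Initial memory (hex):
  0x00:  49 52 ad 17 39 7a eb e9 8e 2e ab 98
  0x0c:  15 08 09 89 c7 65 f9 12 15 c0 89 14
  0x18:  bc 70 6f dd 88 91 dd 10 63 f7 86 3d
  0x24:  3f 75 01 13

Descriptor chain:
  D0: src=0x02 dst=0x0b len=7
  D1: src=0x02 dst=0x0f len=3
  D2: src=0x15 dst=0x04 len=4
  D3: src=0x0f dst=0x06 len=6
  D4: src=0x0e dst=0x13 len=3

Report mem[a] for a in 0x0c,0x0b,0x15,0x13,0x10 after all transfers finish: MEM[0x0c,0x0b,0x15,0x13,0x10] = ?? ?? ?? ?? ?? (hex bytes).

MEM[0x0c,0x0b,0x15,0x13,0x10] = 17 15 17 7a 17

  after D0: wrote 7B at 0x0b = ad17397aebe98e
  after D1: wrote 3B at 0x0f = ad1739
  after D2: wrote 4B at 0x04 = c08914bc
  after D3: wrote 6B at 0x06 = ad1739f91215
  after D4: wrote 3B at 0x13 = 7aad17
query mem[0x0c]=0x17, mem[0x0b]=0x15, mem[0x15]=0x17, mem[0x13]=0x7a, mem[0x10]=0x17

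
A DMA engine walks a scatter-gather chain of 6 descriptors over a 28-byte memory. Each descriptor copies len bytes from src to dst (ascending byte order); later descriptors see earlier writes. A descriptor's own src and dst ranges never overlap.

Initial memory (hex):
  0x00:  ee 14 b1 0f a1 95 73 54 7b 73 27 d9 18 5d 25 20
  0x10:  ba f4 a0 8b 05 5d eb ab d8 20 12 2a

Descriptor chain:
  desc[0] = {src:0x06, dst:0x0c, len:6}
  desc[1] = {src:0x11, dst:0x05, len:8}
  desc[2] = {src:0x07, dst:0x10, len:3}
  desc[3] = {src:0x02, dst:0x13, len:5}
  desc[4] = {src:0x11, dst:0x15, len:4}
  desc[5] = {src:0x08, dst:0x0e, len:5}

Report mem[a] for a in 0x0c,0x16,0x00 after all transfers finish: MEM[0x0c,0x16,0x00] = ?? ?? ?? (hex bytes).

MEM[0x0c,0x16,0x00] = d8 5d ee

  after D0: wrote 6B at 0x0c = 73547b7327d9
  after D1: wrote 8B at 0x05 = d9a08b055debabd8
  after D2: wrote 3B at 0x10 = 8b055d
  after D3: wrote 5B at 0x13 = b10fa1d9a0
  after D4: wrote 4B at 0x15 = 055db10f
  after D5: wrote 5B at 0x0e = 055debabd8
query mem[0x0c]=0xd8, mem[0x16]=0x5d, mem[0x00]=0xee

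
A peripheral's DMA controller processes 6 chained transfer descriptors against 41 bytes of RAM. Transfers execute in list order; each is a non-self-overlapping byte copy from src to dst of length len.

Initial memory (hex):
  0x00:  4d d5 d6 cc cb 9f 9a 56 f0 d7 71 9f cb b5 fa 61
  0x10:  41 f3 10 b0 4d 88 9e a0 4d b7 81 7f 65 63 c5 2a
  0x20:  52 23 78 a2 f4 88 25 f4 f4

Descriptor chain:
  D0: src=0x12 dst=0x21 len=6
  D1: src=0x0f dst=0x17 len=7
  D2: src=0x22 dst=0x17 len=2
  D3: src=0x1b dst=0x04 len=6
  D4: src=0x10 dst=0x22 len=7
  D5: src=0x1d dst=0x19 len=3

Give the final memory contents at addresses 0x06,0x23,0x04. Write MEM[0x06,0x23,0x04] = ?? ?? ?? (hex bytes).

MEM[0x06,0x23,0x04] = 88 f3 b0

#0 dst[0x21+6] := {0x10,0xb0,0x4d,0x88,0x9e,0xa0}
#1 dst[0x17+7] := {0x61,0x41,0xf3,0x10,0xb0,0x4d,0x88}
#2 dst[0x17+2] := {0xb0,0x4d}
#3 dst[0x04+6] := {0xb0,0x4d,0x88,0xc5,0x2a,0x52}
#4 dst[0x22+7] := {0x41,0xf3,0x10,0xb0,0x4d,0x88,0x9e}
#5 dst[0x19+3] := {0x88,0xc5,0x2a}
query mem[0x06]=0x88, mem[0x23]=0xf3, mem[0x04]=0xb0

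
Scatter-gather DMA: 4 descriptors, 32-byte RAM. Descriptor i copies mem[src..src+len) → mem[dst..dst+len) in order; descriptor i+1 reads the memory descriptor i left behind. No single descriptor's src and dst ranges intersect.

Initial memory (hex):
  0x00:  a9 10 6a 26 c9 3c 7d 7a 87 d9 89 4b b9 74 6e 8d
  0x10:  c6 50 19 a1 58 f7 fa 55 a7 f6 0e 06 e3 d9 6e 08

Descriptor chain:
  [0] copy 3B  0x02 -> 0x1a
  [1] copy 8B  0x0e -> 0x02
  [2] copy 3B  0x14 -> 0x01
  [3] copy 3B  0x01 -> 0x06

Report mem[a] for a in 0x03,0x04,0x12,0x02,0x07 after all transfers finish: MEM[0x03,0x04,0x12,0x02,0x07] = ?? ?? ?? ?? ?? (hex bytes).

  after D0: wrote 3B at 0x1a = 6a26c9
  after D1: wrote 8B at 0x02 = 6e8dc65019a158f7
  after D2: wrote 3B at 0x01 = 58f7fa
  after D3: wrote 3B at 0x06 = 58f7fa
query mem[0x03]=0xfa, mem[0x04]=0xc6, mem[0x12]=0x19, mem[0x02]=0xf7, mem[0x07]=0xf7

MEM[0x03,0x04,0x12,0x02,0x07] = fa c6 19 f7 f7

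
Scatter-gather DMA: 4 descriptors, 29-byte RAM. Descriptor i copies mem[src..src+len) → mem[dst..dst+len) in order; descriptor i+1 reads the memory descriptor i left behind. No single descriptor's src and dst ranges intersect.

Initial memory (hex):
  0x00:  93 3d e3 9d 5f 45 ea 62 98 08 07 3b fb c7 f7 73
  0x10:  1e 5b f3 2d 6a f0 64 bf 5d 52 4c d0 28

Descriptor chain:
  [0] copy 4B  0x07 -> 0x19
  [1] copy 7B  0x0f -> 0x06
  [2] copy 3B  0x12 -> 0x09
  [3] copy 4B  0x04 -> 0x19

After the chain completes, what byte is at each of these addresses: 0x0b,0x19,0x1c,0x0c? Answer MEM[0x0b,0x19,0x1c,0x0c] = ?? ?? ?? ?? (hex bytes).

MEM[0x0b,0x19,0x1c,0x0c] = 6a 5f 1e f0

D0: mem[0x19..0x1c] <- [62 98 08 07]
D1: mem[0x06..0x0c] <- [73 1e 5b f3 2d 6a f0]
D2: mem[0x09..0x0b] <- [f3 2d 6a]
D3: mem[0x19..0x1c] <- [5f 45 73 1e]
query mem[0x0b]=0x6a, mem[0x19]=0x5f, mem[0x1c]=0x1e, mem[0x0c]=0xf0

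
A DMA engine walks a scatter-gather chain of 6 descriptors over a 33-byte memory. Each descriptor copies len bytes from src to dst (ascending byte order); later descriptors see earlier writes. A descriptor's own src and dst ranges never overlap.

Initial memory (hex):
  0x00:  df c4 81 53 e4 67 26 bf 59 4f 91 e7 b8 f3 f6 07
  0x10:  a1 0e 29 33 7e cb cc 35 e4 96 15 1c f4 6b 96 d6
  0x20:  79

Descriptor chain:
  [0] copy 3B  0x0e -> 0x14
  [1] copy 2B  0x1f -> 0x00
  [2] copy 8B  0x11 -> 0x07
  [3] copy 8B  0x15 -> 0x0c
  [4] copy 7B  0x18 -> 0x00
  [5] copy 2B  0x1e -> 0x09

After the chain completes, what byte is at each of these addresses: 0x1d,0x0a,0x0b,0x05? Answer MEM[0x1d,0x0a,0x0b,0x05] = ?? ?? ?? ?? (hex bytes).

#0 dst[0x14+3] := {0xf6,0x07,0xa1}
#1 dst[0x00+2] := {0xd6,0x79}
#2 dst[0x07+8] := {0x0e,0x29,0x33,0xf6,0x07,0xa1,0x35,0xe4}
#3 dst[0x0c+8] := {0x07,0xa1,0x35,0xe4,0x96,0x15,0x1c,0xf4}
#4 dst[0x00+7] := {0xe4,0x96,0x15,0x1c,0xf4,0x6b,0x96}
#5 dst[0x09+2] := {0x96,0xd6}
query mem[0x1d]=0x6b, mem[0x0a]=0xd6, mem[0x0b]=0x07, mem[0x05]=0x6b

MEM[0x1d,0x0a,0x0b,0x05] = 6b d6 07 6b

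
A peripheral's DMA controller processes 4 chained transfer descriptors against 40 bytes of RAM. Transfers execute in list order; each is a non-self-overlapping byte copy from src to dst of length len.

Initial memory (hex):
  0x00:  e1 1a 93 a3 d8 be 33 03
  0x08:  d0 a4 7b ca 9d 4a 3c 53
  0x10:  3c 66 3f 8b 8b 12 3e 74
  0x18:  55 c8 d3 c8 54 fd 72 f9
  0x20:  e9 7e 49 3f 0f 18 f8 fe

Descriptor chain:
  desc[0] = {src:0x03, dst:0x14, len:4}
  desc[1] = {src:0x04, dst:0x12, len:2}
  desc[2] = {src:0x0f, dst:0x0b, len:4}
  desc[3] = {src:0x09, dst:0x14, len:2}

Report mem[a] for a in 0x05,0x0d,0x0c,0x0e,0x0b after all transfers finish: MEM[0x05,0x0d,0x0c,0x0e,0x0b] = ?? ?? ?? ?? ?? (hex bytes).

[0] 0x03->0x14 len=4 : a3 d8 be 33
[1] 0x04->0x12 len=2 : d8 be
[2] 0x0f->0x0b len=4 : 53 3c 66 d8
[3] 0x09->0x14 len=2 : a4 7b
query mem[0x05]=0xbe, mem[0x0d]=0x66, mem[0x0c]=0x3c, mem[0x0e]=0xd8, mem[0x0b]=0x53

MEM[0x05,0x0d,0x0c,0x0e,0x0b] = be 66 3c d8 53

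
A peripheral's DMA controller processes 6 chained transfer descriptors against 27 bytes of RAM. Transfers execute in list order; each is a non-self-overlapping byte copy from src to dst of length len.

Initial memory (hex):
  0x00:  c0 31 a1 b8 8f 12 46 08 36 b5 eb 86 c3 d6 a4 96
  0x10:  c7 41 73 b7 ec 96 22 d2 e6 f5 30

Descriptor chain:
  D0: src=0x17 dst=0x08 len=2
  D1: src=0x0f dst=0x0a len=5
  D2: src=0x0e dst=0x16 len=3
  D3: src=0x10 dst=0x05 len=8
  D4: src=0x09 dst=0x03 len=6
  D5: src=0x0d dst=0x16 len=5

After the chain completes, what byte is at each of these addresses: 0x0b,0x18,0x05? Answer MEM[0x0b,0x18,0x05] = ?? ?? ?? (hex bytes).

MEM[0x0b,0x18,0x05] = b7 96 b7

#0 dst[0x08+2] := {0xd2,0xe6}
#1 dst[0x0a+5] := {0x96,0xc7,0x41,0x73,0xb7}
#2 dst[0x16+3] := {0xb7,0x96,0xc7}
#3 dst[0x05+8] := {0xc7,0x41,0x73,0xb7,0xec,0x96,0xb7,0x96}
#4 dst[0x03+6] := {0xec,0x96,0xb7,0x96,0x73,0xb7}
#5 dst[0x16+5] := {0x73,0xb7,0x96,0xc7,0x41}
query mem[0x0b]=0xb7, mem[0x18]=0x96, mem[0x05]=0xb7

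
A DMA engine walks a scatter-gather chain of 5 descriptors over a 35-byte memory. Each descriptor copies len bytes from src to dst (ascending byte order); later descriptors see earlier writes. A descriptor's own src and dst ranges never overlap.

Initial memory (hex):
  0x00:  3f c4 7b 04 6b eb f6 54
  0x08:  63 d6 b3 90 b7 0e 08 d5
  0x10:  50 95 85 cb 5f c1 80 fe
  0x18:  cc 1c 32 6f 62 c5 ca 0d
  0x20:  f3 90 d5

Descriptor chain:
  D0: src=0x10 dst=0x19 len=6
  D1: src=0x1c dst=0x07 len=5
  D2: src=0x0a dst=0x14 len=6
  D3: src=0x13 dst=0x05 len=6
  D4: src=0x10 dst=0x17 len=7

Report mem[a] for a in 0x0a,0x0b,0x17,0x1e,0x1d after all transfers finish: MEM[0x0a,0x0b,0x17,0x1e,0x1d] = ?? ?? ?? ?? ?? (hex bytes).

MEM[0x0a,0x0b,0x17,0x1e,0x1d] = 08 f3 50 c1 b7

[0] 0x10->0x19 len=6 : 50 95 85 cb 5f c1
[1] 0x1c->0x07 len=5 : cb 5f c1 0d f3
[2] 0x0a->0x14 len=6 : 0d f3 b7 0e 08 d5
[3] 0x13->0x05 len=6 : cb 0d f3 b7 0e 08
[4] 0x10->0x17 len=7 : 50 95 85 cb 0d f3 b7
query mem[0x0a]=0x08, mem[0x0b]=0xf3, mem[0x17]=0x50, mem[0x1e]=0xc1, mem[0x1d]=0xb7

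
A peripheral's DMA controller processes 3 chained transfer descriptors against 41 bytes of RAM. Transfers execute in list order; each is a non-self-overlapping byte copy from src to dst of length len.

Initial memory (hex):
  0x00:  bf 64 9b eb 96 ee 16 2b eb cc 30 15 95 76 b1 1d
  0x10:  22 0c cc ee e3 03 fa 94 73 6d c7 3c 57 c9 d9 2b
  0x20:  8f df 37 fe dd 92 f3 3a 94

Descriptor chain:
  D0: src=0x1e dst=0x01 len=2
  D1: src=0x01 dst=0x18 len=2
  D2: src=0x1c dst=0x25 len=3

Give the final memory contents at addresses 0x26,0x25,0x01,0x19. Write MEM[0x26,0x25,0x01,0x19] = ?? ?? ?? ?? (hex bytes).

D0: mem[0x01..0x02] <- [d9 2b]
D1: mem[0x18..0x19] <- [d9 2b]
D2: mem[0x25..0x27] <- [57 c9 d9]
query mem[0x26]=0xc9, mem[0x25]=0x57, mem[0x01]=0xd9, mem[0x19]=0x2b

MEM[0x26,0x25,0x01,0x19] = c9 57 d9 2b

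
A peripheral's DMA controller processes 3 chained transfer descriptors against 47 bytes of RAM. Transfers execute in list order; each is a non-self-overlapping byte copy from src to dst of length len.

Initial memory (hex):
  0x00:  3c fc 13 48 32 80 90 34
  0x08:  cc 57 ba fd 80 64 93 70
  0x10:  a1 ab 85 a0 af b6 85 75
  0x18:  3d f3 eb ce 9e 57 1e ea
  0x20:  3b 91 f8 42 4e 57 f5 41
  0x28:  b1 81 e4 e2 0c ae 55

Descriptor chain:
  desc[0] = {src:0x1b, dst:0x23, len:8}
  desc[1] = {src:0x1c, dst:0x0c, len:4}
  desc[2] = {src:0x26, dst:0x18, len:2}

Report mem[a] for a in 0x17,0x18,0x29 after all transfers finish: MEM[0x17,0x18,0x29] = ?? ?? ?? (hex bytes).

  after D0: wrote 8B at 0x23 = ce9e571eea3b91f8
  after D1: wrote 4B at 0x0c = 9e571eea
  after D2: wrote 2B at 0x18 = 1eea
query mem[0x17]=0x75, mem[0x18]=0x1e, mem[0x29]=0x91

MEM[0x17,0x18,0x29] = 75 1e 91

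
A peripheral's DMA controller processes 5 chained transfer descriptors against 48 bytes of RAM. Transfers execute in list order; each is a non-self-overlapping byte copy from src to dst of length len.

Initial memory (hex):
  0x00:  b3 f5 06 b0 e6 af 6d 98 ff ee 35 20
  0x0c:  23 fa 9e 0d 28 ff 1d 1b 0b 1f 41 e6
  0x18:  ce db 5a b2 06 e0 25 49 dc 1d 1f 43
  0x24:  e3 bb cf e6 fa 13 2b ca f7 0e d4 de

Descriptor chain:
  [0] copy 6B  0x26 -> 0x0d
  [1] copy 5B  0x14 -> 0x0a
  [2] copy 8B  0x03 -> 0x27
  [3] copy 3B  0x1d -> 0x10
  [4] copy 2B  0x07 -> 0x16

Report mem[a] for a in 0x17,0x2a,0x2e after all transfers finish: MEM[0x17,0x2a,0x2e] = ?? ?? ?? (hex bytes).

D0: mem[0x0d..0x12] <- [cf e6 fa 13 2b ca]
D1: mem[0x0a..0x0e] <- [0b 1f 41 e6 ce]
D2: mem[0x27..0x2e] <- [b0 e6 af 6d 98 ff ee 0b]
D3: mem[0x10..0x12] <- [e0 25 49]
D4: mem[0x16..0x17] <- [98 ff]
query mem[0x17]=0xff, mem[0x2a]=0x6d, mem[0x2e]=0x0b

MEM[0x17,0x2a,0x2e] = ff 6d 0b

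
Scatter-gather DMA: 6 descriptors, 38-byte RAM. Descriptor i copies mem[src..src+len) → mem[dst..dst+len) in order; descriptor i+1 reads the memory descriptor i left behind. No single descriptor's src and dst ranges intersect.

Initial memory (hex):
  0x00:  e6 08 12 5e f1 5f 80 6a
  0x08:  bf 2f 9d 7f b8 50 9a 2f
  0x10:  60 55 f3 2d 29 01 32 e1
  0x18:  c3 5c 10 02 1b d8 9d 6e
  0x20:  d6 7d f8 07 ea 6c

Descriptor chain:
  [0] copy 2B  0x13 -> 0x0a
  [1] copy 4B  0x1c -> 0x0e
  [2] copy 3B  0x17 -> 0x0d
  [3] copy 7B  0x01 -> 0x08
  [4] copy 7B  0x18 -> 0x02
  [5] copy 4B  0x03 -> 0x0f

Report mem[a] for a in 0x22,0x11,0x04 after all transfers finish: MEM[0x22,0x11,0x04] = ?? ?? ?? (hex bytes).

D0: mem[0x0a..0x0b] <- [2d 29]
D1: mem[0x0e..0x11] <- [1b d8 9d 6e]
D2: mem[0x0d..0x0f] <- [e1 c3 5c]
D3: mem[0x08..0x0e] <- [08 12 5e f1 5f 80 6a]
D4: mem[0x02..0x08] <- [c3 5c 10 02 1b d8 9d]
D5: mem[0x0f..0x12] <- [5c 10 02 1b]
query mem[0x22]=0xf8, mem[0x11]=0x02, mem[0x04]=0x10

MEM[0x22,0x11,0x04] = f8 02 10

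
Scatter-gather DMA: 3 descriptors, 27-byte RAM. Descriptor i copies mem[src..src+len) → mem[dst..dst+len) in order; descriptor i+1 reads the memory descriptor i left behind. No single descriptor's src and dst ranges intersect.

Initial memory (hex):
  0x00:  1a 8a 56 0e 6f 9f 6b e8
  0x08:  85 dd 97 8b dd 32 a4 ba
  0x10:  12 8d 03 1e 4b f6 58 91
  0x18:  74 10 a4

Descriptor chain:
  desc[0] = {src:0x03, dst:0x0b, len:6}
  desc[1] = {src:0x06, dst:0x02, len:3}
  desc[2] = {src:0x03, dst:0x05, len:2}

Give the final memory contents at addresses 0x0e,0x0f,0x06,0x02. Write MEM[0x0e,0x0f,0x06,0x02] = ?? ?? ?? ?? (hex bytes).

MEM[0x0e,0x0f,0x06,0x02] = 6b e8 85 6b

D0: mem[0x0b..0x10] <- [0e 6f 9f 6b e8 85]
D1: mem[0x02..0x04] <- [6b e8 85]
D2: mem[0x05..0x06] <- [e8 85]
query mem[0x0e]=0x6b, mem[0x0f]=0xe8, mem[0x06]=0x85, mem[0x02]=0x6b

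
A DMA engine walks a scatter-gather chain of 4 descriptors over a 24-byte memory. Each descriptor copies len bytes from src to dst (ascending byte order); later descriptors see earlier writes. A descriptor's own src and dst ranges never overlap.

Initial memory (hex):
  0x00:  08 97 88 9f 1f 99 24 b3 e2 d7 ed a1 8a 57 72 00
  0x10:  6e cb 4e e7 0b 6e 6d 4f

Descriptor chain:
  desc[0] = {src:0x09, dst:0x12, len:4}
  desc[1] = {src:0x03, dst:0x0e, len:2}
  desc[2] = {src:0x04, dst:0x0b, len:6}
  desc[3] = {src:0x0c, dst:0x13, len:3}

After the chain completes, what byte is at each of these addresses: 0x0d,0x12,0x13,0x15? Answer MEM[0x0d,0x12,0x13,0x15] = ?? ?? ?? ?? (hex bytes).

MEM[0x0d,0x12,0x13,0x15] = 24 d7 99 b3

#0 dst[0x12+4] := {0xd7,0xed,0xa1,0x8a}
#1 dst[0x0e+2] := {0x9f,0x1f}
#2 dst[0x0b+6] := {0x1f,0x99,0x24,0xb3,0xe2,0xd7}
#3 dst[0x13+3] := {0x99,0x24,0xb3}
query mem[0x0d]=0x24, mem[0x12]=0xd7, mem[0x13]=0x99, mem[0x15]=0xb3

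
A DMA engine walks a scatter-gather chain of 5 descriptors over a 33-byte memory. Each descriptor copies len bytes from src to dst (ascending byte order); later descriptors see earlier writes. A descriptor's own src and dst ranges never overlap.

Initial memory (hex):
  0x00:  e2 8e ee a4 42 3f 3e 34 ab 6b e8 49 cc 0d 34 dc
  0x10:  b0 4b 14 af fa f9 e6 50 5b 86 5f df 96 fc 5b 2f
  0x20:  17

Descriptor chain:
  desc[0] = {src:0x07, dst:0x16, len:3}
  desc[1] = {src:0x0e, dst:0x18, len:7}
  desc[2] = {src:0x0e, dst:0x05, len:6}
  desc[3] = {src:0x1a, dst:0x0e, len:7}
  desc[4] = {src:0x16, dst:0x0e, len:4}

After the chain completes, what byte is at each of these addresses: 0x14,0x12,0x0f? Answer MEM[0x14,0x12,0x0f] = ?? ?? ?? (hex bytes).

#0 dst[0x16+3] := {0x34,0xab,0x6b}
#1 dst[0x18+7] := {0x34,0xdc,0xb0,0x4b,0x14,0xaf,0xfa}
#2 dst[0x05+6] := {0x34,0xdc,0xb0,0x4b,0x14,0xaf}
#3 dst[0x0e+7] := {0xb0,0x4b,0x14,0xaf,0xfa,0x2f,0x17}
#4 dst[0x0e+4] := {0x34,0xab,0x34,0xdc}
query mem[0x14]=0x17, mem[0x12]=0xfa, mem[0x0f]=0xab

MEM[0x14,0x12,0x0f] = 17 fa ab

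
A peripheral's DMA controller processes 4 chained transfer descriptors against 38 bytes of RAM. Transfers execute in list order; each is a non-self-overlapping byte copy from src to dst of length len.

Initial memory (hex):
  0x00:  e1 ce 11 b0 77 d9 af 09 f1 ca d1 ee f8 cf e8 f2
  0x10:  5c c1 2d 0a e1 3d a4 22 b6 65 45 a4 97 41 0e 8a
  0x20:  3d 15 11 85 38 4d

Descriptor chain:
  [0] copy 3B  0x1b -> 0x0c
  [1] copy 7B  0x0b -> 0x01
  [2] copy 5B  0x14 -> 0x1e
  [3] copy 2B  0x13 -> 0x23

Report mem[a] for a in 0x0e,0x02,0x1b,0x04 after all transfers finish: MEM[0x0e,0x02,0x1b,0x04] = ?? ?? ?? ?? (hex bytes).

[0] 0x1b->0x0c len=3 : a4 97 41
[1] 0x0b->0x01 len=7 : ee a4 97 41 f2 5c c1
[2] 0x14->0x1e len=5 : e1 3d a4 22 b6
[3] 0x13->0x23 len=2 : 0a e1
query mem[0x0e]=0x41, mem[0x02]=0xa4, mem[0x1b]=0xa4, mem[0x04]=0x41

MEM[0x0e,0x02,0x1b,0x04] = 41 a4 a4 41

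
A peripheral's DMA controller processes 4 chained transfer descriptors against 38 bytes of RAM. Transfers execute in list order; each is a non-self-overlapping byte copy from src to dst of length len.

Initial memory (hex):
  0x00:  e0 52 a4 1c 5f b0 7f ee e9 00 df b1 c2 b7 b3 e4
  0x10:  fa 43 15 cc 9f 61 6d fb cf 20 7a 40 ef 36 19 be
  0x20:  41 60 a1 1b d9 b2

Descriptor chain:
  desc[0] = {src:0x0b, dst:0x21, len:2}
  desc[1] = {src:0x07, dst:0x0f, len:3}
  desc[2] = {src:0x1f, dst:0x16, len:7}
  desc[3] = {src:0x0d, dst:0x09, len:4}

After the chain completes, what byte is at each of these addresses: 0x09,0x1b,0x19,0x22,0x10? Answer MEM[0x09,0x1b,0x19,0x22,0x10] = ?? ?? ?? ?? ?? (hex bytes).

MEM[0x09,0x1b,0x19,0x22,0x10] = b7 d9 c2 c2 e9

D0: mem[0x21..0x22] <- [b1 c2]
D1: mem[0x0f..0x11] <- [ee e9 00]
D2: mem[0x16..0x1c] <- [be 41 b1 c2 1b d9 b2]
D3: mem[0x09..0x0c] <- [b7 b3 ee e9]
query mem[0x09]=0xb7, mem[0x1b]=0xd9, mem[0x19]=0xc2, mem[0x22]=0xc2, mem[0x10]=0xe9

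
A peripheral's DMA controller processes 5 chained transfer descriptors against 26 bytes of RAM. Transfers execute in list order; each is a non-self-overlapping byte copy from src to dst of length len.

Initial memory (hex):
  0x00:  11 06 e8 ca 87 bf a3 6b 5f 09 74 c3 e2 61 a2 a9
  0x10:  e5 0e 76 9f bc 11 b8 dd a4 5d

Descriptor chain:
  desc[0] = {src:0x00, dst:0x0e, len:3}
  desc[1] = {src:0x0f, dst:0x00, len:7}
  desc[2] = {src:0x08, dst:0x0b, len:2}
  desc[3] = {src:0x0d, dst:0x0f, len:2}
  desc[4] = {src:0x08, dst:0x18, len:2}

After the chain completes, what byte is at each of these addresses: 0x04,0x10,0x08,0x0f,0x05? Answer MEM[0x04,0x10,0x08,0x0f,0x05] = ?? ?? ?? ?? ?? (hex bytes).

MEM[0x04,0x10,0x08,0x0f,0x05] = 9f 11 5f 61 bc

D0: mem[0x0e..0x10] <- [11 06 e8]
D1: mem[0x00..0x06] <- [06 e8 0e 76 9f bc 11]
D2: mem[0x0b..0x0c] <- [5f 09]
D3: mem[0x0f..0x10] <- [61 11]
D4: mem[0x18..0x19] <- [5f 09]
query mem[0x04]=0x9f, mem[0x10]=0x11, mem[0x08]=0x5f, mem[0x0f]=0x61, mem[0x05]=0xbc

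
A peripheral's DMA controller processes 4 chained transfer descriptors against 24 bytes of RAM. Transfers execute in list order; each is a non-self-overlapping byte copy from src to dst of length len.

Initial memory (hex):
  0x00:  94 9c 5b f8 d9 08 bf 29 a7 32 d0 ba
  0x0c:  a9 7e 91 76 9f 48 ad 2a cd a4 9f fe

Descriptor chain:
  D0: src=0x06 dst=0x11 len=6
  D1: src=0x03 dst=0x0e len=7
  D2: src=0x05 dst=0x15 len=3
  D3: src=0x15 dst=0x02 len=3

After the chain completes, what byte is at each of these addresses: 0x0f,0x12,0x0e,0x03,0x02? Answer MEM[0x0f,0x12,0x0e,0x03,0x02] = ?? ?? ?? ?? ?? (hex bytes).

MEM[0x0f,0x12,0x0e,0x03,0x02] = d9 29 f8 bf 08

[0] 0x06->0x11 len=6 : bf 29 a7 32 d0 ba
[1] 0x03->0x0e len=7 : f8 d9 08 bf 29 a7 32
[2] 0x05->0x15 len=3 : 08 bf 29
[3] 0x15->0x02 len=3 : 08 bf 29
query mem[0x0f]=0xd9, mem[0x12]=0x29, mem[0x0e]=0xf8, mem[0x03]=0xbf, mem[0x02]=0x08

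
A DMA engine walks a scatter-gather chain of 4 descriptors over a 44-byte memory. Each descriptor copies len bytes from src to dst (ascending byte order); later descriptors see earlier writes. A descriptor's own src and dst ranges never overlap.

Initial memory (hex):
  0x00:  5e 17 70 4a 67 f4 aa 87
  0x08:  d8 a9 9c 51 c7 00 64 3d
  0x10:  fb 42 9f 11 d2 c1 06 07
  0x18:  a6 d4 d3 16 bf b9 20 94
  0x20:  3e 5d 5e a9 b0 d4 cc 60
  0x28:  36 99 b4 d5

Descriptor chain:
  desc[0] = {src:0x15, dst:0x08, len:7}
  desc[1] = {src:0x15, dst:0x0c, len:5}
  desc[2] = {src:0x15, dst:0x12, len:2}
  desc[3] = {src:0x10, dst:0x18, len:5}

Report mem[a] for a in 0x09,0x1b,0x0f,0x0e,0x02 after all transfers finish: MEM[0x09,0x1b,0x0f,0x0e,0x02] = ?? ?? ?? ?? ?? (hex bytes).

MEM[0x09,0x1b,0x0f,0x0e,0x02] = 06 06 a6 07 70

#0 dst[0x08+7] := {0xc1,0x06,0x07,0xa6,0xd4,0xd3,0x16}
#1 dst[0x0c+5] := {0xc1,0x06,0x07,0xa6,0xd4}
#2 dst[0x12+2] := {0xc1,0x06}
#3 dst[0x18+5] := {0xd4,0x42,0xc1,0x06,0xd2}
query mem[0x09]=0x06, mem[0x1b]=0x06, mem[0x0f]=0xa6, mem[0x0e]=0x07, mem[0x02]=0x70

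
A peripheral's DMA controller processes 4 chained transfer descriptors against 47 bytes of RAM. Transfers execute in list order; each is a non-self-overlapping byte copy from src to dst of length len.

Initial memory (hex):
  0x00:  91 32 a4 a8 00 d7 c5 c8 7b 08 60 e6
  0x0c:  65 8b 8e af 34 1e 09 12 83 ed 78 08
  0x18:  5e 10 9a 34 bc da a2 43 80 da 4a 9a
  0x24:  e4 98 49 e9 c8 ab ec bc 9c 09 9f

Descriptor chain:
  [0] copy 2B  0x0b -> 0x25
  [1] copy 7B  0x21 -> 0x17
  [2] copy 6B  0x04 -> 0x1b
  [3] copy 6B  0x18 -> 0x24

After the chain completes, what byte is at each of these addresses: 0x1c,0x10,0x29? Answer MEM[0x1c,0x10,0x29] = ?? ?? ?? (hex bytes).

  after D0: wrote 2B at 0x25 = e665
  after D1: wrote 7B at 0x17 = da4a9ae4e665e9
  after D2: wrote 6B at 0x1b = 00d7c5c87b08
  after D3: wrote 6B at 0x24 = 4a9ae400d7c5
query mem[0x1c]=0xd7, mem[0x10]=0x34, mem[0x29]=0xc5

MEM[0x1c,0x10,0x29] = d7 34 c5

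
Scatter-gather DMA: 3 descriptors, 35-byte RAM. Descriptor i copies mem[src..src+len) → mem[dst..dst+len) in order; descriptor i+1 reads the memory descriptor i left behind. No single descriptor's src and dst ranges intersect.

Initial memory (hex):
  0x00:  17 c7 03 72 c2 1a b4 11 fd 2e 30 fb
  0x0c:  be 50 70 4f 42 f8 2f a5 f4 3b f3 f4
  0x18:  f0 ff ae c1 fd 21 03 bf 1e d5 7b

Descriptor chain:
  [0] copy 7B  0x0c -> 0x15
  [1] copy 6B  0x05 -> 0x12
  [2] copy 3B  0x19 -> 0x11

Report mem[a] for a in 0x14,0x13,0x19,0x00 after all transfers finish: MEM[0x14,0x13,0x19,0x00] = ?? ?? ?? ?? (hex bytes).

MEM[0x14,0x13,0x19,0x00] = 11 2f 42 17

  after D0: wrote 7B at 0x15 = be50704f42f82f
  after D1: wrote 6B at 0x12 = 1ab411fd2e30
  after D2: wrote 3B at 0x11 = 42f82f
query mem[0x14]=0x11, mem[0x13]=0x2f, mem[0x19]=0x42, mem[0x00]=0x17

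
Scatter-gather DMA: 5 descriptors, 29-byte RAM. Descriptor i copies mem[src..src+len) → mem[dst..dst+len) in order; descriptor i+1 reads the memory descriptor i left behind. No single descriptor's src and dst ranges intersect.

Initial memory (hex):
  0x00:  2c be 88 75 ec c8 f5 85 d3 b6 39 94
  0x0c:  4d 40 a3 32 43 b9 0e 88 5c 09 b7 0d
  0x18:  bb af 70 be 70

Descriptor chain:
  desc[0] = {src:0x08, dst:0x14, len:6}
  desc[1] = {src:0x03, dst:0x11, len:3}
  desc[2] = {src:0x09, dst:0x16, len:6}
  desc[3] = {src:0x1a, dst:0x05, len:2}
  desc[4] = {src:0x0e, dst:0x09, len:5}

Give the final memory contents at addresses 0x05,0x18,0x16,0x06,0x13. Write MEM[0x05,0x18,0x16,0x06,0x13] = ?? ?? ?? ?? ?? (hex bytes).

[0] 0x08->0x14 len=6 : d3 b6 39 94 4d 40
[1] 0x03->0x11 len=3 : 75 ec c8
[2] 0x09->0x16 len=6 : b6 39 94 4d 40 a3
[3] 0x1a->0x05 len=2 : 40 a3
[4] 0x0e->0x09 len=5 : a3 32 43 75 ec
query mem[0x05]=0x40, mem[0x18]=0x94, mem[0x16]=0xb6, mem[0x06]=0xa3, mem[0x13]=0xc8

MEM[0x05,0x18,0x16,0x06,0x13] = 40 94 b6 a3 c8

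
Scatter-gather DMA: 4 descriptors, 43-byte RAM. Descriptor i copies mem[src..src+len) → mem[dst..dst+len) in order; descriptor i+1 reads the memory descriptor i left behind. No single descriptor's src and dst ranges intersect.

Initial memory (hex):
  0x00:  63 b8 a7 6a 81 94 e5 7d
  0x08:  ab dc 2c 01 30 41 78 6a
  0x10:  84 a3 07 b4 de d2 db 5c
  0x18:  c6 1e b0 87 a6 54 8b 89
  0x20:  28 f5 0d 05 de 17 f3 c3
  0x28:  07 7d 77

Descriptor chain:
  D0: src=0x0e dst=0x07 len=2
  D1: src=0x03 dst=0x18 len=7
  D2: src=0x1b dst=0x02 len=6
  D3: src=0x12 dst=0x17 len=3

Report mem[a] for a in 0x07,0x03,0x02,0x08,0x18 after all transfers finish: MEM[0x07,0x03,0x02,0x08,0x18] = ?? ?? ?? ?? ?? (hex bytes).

[0] 0x0e->0x07 len=2 : 78 6a
[1] 0x03->0x18 len=7 : 6a 81 94 e5 78 6a dc
[2] 0x1b->0x02 len=6 : e5 78 6a dc 89 28
[3] 0x12->0x17 len=3 : 07 b4 de
query mem[0x07]=0x28, mem[0x03]=0x78, mem[0x02]=0xe5, mem[0x08]=0x6a, mem[0x18]=0xb4

MEM[0x07,0x03,0x02,0x08,0x18] = 28 78 e5 6a b4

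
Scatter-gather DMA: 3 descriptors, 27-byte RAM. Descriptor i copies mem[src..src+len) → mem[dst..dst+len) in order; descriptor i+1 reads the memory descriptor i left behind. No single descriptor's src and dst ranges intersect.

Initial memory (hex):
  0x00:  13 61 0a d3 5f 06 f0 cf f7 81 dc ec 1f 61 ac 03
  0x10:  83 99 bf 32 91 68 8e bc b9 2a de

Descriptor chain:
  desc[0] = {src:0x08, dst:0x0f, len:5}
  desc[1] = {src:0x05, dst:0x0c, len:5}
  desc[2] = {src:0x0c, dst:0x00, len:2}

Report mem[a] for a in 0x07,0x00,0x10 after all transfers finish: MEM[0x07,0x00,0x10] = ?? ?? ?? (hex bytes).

MEM[0x07,0x00,0x10] = cf 06 81

D0: mem[0x0f..0x13] <- [f7 81 dc ec 1f]
D1: mem[0x0c..0x10] <- [06 f0 cf f7 81]
D2: mem[0x00..0x01] <- [06 f0]
query mem[0x07]=0xcf, mem[0x00]=0x06, mem[0x10]=0x81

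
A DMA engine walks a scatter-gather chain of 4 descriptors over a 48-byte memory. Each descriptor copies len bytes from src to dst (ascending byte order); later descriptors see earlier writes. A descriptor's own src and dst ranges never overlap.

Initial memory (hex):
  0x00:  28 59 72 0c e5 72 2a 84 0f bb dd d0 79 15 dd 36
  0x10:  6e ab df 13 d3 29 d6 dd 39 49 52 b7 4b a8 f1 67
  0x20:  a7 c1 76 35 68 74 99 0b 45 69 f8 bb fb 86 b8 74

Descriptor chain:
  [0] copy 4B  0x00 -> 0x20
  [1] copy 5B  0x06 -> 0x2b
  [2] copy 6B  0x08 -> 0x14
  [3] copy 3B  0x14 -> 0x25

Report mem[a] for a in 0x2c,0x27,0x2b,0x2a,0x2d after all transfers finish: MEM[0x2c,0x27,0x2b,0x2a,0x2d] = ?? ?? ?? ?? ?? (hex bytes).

[0] 0x00->0x20 len=4 : 28 59 72 0c
[1] 0x06->0x2b len=5 : 2a 84 0f bb dd
[2] 0x08->0x14 len=6 : 0f bb dd d0 79 15
[3] 0x14->0x25 len=3 : 0f bb dd
query mem[0x2c]=0x84, mem[0x27]=0xdd, mem[0x2b]=0x2a, mem[0x2a]=0xf8, mem[0x2d]=0x0f

MEM[0x2c,0x27,0x2b,0x2a,0x2d] = 84 dd 2a f8 0f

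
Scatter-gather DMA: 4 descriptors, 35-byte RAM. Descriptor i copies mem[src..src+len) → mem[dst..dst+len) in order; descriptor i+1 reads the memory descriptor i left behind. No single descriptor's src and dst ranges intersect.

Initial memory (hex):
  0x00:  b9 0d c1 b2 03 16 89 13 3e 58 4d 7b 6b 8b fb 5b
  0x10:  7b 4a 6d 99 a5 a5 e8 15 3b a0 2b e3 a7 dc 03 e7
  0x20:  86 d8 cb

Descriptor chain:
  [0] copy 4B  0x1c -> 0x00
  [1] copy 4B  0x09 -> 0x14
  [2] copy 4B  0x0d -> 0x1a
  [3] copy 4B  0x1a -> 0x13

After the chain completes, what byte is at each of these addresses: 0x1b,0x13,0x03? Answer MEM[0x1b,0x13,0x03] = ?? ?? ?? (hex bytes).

D0: mem[0x00..0x03] <- [a7 dc 03 e7]
D1: mem[0x14..0x17] <- [58 4d 7b 6b]
D2: mem[0x1a..0x1d] <- [8b fb 5b 7b]
D3: mem[0x13..0x16] <- [8b fb 5b 7b]
query mem[0x1b]=0xfb, mem[0x13]=0x8b, mem[0x03]=0xe7

MEM[0x1b,0x13,0x03] = fb 8b e7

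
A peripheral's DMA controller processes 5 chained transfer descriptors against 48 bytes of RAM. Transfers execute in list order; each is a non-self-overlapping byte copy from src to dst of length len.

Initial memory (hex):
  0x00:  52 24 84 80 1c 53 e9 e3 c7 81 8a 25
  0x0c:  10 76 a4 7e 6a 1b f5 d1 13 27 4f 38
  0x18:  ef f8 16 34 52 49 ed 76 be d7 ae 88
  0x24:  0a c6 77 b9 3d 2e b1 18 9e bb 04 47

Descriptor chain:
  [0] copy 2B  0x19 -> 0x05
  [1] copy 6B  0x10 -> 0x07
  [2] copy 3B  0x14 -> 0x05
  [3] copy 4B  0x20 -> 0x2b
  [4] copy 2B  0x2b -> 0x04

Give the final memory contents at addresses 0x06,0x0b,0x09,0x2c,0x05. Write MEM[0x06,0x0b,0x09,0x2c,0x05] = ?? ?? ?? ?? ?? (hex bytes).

MEM[0x06,0x0b,0x09,0x2c,0x05] = 27 13 f5 d7 d7

[0] 0x19->0x05 len=2 : f8 16
[1] 0x10->0x07 len=6 : 6a 1b f5 d1 13 27
[2] 0x14->0x05 len=3 : 13 27 4f
[3] 0x20->0x2b len=4 : be d7 ae 88
[4] 0x2b->0x04 len=2 : be d7
query mem[0x06]=0x27, mem[0x0b]=0x13, mem[0x09]=0xf5, mem[0x2c]=0xd7, mem[0x05]=0xd7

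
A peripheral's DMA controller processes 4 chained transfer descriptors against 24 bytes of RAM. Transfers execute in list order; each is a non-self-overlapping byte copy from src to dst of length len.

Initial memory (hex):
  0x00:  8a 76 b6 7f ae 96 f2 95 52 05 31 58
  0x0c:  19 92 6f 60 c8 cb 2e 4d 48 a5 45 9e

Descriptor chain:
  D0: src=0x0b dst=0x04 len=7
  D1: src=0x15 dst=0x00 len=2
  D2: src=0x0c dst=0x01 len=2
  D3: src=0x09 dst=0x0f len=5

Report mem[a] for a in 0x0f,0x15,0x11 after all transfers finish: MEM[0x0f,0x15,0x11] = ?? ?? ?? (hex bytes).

[0] 0x0b->0x04 len=7 : 58 19 92 6f 60 c8 cb
[1] 0x15->0x00 len=2 : a5 45
[2] 0x0c->0x01 len=2 : 19 92
[3] 0x09->0x0f len=5 : c8 cb 58 19 92
query mem[0x0f]=0xc8, mem[0x15]=0xa5, mem[0x11]=0x58

MEM[0x0f,0x15,0x11] = c8 a5 58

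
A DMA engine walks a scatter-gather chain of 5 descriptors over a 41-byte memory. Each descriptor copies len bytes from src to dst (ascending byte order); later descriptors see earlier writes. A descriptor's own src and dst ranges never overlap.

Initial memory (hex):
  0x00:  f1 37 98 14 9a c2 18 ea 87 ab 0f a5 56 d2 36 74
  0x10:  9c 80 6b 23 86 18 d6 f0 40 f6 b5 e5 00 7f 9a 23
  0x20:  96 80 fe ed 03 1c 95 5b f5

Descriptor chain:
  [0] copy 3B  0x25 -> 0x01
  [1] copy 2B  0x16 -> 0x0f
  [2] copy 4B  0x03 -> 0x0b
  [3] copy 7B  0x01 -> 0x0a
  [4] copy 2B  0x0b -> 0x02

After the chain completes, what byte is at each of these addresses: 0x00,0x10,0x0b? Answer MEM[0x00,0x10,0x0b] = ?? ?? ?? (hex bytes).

D0: mem[0x01..0x03] <- [1c 95 5b]
D1: mem[0x0f..0x10] <- [d6 f0]
D2: mem[0x0b..0x0e] <- [5b 9a c2 18]
D3: mem[0x0a..0x10] <- [1c 95 5b 9a c2 18 ea]
D4: mem[0x02..0x03] <- [95 5b]
query mem[0x00]=0xf1, mem[0x10]=0xea, mem[0x0b]=0x95

MEM[0x00,0x10,0x0b] = f1 ea 95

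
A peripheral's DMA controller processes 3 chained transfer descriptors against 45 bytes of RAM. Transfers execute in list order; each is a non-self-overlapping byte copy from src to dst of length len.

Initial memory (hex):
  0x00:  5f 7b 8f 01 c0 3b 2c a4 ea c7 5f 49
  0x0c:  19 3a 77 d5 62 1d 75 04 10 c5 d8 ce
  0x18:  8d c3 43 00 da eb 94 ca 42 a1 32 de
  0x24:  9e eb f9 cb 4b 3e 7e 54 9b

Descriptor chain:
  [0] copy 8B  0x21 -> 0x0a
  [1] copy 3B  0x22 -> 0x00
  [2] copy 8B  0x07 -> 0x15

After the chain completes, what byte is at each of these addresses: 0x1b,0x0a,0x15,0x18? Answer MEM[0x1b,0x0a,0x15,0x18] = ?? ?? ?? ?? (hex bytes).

MEM[0x1b,0x0a,0x15,0x18] = 9e a1 a4 a1

#0 dst[0x0a+8] := {0xa1,0x32,0xde,0x9e,0xeb,0xf9,0xcb,0x4b}
#1 dst[0x00+3] := {0x32,0xde,0x9e}
#2 dst[0x15+8] := {0xa4,0xea,0xc7,0xa1,0x32,0xde,0x9e,0xeb}
query mem[0x1b]=0x9e, mem[0x0a]=0xa1, mem[0x15]=0xa4, mem[0x18]=0xa1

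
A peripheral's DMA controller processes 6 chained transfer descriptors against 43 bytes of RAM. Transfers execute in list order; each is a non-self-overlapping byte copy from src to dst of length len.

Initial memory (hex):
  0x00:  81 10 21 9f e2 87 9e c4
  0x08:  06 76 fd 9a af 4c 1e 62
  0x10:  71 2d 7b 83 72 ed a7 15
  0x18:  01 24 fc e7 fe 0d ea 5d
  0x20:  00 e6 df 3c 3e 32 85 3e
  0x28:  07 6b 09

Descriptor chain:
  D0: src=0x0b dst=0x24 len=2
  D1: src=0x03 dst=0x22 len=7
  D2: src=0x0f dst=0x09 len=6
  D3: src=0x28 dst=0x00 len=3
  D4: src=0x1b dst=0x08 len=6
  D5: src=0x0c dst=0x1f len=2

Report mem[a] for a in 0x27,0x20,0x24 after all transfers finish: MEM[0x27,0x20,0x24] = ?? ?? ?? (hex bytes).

  after D0: wrote 2B at 0x24 = 9aaf
  after D1: wrote 7B at 0x22 = 9fe2879ec40676
  after D2: wrote 6B at 0x09 = 62712d7b8372
  after D3: wrote 3B at 0x00 = 766b09
  after D4: wrote 6B at 0x08 = e7fe0dea5d00
  after D5: wrote 2B at 0x1f = 5d00
query mem[0x27]=0x06, mem[0x20]=0x00, mem[0x24]=0x87

MEM[0x27,0x20,0x24] = 06 00 87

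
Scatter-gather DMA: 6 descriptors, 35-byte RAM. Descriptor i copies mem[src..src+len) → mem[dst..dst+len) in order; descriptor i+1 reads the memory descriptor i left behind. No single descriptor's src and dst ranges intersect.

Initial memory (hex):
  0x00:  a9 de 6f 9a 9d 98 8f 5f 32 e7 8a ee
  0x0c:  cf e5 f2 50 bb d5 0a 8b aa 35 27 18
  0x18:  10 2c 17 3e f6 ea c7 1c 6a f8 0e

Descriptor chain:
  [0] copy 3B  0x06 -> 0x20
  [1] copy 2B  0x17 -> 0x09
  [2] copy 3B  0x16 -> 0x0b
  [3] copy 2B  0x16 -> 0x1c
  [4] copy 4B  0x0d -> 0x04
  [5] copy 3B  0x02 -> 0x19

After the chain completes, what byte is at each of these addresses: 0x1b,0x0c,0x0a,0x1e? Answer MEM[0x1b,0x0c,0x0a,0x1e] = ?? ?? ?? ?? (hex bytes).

  after D0: wrote 3B at 0x20 = 8f5f32
  after D1: wrote 2B at 0x09 = 1810
  after D2: wrote 3B at 0x0b = 271810
  after D3: wrote 2B at 0x1c = 2718
  after D4: wrote 4B at 0x04 = 10f250bb
  after D5: wrote 3B at 0x19 = 6f9a10
query mem[0x1b]=0x10, mem[0x0c]=0x18, mem[0x0a]=0x10, mem[0x1e]=0xc7

MEM[0x1b,0x0c,0x0a,0x1e] = 10 18 10 c7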